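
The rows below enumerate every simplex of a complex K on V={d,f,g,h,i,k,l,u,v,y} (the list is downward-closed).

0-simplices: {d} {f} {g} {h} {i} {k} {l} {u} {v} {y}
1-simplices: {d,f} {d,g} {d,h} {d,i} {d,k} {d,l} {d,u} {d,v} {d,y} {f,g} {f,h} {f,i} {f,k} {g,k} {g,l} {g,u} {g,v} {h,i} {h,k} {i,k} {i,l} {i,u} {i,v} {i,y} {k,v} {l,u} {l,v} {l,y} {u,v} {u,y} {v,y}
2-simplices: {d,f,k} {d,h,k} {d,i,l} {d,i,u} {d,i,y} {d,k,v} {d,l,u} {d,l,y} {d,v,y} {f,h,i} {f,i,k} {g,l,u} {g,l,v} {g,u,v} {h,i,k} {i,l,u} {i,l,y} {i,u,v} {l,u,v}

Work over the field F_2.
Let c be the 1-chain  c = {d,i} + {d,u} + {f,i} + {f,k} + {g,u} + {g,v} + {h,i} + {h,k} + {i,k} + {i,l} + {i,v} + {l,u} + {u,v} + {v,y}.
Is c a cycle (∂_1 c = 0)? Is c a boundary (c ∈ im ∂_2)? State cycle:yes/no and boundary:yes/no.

cycle:no boundary:no

n_0=10 n_1=31 n_2=19  [Z2]
∂1: piv[df,dg,dh,di,dk,dl,du,dv,dy] rk=9  ker:fg,fh,fi,fk,gk,gl,gu,gv,hi,hk,ik,il,iu,iv,iy,kv,lu,lv,ly,uv,uy,vy
∂2: piv[dfk,dhk,dil,diu,diy,dkv,dlu,dly,dvy,fhi,fik,glu,glv,guv,hik,iuv] rk=16  ker:ilu,ily,luv
∂1c = {k} + {y}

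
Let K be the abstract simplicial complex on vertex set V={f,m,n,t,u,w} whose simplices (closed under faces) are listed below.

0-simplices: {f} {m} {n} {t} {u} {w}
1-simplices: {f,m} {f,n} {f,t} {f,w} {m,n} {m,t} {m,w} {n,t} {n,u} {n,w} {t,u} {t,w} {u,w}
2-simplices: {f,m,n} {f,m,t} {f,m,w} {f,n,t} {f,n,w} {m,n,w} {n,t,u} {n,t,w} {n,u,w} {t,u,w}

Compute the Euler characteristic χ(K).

n_0=6 n_1=13 n_2=10
χ=+6−13+10=3

χ(K)=3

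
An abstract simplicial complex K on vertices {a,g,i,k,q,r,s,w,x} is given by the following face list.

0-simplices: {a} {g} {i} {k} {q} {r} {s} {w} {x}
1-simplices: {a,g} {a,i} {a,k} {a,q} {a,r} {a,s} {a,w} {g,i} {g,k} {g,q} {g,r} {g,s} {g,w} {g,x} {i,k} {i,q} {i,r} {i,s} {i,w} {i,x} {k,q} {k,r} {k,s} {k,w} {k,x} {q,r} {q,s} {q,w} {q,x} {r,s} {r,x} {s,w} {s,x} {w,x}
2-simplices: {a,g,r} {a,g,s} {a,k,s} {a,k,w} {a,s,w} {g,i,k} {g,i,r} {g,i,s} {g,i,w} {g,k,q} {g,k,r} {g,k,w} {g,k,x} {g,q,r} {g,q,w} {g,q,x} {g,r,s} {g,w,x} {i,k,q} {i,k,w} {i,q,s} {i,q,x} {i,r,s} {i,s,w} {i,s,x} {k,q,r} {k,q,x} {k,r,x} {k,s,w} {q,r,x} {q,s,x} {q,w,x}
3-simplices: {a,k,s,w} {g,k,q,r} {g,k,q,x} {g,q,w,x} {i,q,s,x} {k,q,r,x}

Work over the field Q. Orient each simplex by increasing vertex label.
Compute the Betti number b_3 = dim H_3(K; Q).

n_0=9 n_1=34 n_2=32 n_3=6  [Q]
∂1: piv[ag,ai,ak,aq,ar,as,aw,gx] rk=8  ker:gi,gk,gq,gr,gs,gw,ik,iq,ir,is,iw,ix,kq,kr,ks,kw,kx,qr,qs,qw,qx,rs,rx,sw,sx,wx
∂2: piv[agr,ags,aks,akw,asw,gik,gir,gis,giw,gkq,gkr,gkw,gkx,gqr,gqw,gqx,grs,gwx,ikq,iqs,iqx,isw,isx,krx] rk=24  ker:ikw,irs,kqr,kqx,ksw,qrx,qsx,qwx
∂3: piv[aksw,gkqr,gkqx,gqwx,iqsx,kqrx] rk=6
b_3=(6−6)−0=0

b_3=0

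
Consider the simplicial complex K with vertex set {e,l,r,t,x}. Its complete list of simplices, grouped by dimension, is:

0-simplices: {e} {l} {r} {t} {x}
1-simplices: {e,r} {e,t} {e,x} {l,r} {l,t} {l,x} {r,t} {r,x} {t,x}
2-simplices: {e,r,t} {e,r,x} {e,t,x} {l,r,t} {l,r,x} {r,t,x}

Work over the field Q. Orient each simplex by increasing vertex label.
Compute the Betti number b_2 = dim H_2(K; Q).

b_2=1

n_0=5 n_1=9 n_2=6  [Q]
∂1: piv[er,et,ex,lr] rk=4  ker:lt,lx,rt,rx,tx
∂2: piv[ert,erx,etx,lrt,lrx] rk=5  ker:rtx
b_2=(6−5)−0=1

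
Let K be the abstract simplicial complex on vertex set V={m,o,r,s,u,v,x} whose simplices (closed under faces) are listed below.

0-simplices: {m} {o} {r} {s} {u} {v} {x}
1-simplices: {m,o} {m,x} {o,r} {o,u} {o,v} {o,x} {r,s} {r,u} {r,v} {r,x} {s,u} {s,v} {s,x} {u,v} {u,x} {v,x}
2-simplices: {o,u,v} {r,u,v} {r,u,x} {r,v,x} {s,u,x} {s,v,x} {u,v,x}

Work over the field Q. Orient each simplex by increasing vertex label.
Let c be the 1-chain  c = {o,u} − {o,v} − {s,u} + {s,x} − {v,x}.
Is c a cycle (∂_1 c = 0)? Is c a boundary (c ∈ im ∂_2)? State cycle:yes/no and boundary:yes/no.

n_0=7 n_1=16 n_2=7  [Q]
∂1: piv[mo,mx,or,ou,ov,rs] rk=6  ker:ox,ru,rv,rx,su,sv,sx,uv,ux,vx
∂2: piv[ouv,ruv,rux,rvx,sux,svx] rk=6  ker:uvx
∂1c = 0
c vs im∂2: reduces to 0 ⇒ boundary

cycle:yes boundary:yes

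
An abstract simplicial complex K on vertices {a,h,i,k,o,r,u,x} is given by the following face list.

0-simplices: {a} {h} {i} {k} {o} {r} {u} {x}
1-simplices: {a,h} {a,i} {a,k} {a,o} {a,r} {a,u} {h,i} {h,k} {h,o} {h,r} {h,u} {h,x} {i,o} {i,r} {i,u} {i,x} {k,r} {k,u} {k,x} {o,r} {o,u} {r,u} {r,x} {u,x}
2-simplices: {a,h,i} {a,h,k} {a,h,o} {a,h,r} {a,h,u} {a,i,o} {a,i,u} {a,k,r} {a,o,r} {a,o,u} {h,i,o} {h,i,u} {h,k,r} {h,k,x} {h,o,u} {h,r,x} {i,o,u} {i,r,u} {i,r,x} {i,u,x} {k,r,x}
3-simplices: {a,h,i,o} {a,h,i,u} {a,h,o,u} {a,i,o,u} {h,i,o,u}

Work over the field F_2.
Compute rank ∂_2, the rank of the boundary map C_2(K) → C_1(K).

n_0=8 n_1=24 n_2=21 n_3=5  [Z2]
∂1: piv[ah,ai,ak,ao,ar,au,hx] rk=7  ker:hi,hk,ho,hr,hu,io,ir,iu,ix,kr,ku,kx,or,ou,ru,rx,ux
∂2: piv[ahi,ahk,aho,ahr,ahu,aio,aiu,akr,aor,aou,hkx,hrx,iru,irx,iux] rk=15  ker:hio,hiu,hkr,hou,iou,krx
∂3: piv[ahio,ahiu,ahou,aiou] rk=4  ker:hiou
rk∂_2=15

rank∂_2=15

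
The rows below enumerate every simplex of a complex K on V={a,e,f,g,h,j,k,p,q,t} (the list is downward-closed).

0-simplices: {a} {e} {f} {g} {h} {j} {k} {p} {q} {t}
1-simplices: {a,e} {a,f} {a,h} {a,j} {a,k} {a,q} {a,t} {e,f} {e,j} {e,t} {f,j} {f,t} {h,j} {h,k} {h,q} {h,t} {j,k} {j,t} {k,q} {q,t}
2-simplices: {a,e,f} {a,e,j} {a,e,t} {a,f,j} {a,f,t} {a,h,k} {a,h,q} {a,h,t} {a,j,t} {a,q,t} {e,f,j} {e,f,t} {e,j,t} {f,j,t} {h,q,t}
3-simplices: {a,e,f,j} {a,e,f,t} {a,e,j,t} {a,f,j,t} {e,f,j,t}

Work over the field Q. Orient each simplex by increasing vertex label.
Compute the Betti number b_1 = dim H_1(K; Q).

n_0=10 n_1=20 n_2=15 n_3=5  [Q]
∂1: piv[ae,af,ah,aj,ak,aq,at] rk=7  ker:ef,ej,et,fj,ft,hj,hk,hq,ht,jk,jt,kq,qt
∂2: piv[aef,aej,aet,afj,aft,ahk,ahq,aht,ajt,aqt] rk=10  ker:efj,eft,ejt,fjt,hqt
∂3: piv[aefj,aeft,aejt,afjt] rk=4  ker:efjt
b_1=(20−7)−10=3

b_1=3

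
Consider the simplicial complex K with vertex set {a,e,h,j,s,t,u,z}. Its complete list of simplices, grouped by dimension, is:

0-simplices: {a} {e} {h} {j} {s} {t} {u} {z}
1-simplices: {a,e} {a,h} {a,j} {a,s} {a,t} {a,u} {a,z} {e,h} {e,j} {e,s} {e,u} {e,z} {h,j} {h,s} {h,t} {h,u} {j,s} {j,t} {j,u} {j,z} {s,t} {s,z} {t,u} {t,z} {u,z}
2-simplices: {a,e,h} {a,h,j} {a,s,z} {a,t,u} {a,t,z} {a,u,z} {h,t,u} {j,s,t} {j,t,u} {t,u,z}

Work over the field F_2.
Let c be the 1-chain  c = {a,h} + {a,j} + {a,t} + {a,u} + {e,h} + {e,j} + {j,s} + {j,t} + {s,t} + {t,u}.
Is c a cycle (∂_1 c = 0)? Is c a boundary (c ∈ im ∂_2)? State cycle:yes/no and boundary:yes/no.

n_0=8 n_1=25 n_2=10  [Z2]
∂1: piv[ae,ah,aj,as,at,au,az] rk=7  ker:eh,ej,es,eu,ez,hj,hs,ht,hu,js,jt,ju,jz,st,sz,tu,tz,uz
∂2: piv[aeh,ahj,asz,atu,atz,auz,htu,jst,jtu] rk=9  ker:tuz
∂1c = 0
c vs im∂2: residual ≠ 0 ⇒ not boundary

cycle:yes boundary:no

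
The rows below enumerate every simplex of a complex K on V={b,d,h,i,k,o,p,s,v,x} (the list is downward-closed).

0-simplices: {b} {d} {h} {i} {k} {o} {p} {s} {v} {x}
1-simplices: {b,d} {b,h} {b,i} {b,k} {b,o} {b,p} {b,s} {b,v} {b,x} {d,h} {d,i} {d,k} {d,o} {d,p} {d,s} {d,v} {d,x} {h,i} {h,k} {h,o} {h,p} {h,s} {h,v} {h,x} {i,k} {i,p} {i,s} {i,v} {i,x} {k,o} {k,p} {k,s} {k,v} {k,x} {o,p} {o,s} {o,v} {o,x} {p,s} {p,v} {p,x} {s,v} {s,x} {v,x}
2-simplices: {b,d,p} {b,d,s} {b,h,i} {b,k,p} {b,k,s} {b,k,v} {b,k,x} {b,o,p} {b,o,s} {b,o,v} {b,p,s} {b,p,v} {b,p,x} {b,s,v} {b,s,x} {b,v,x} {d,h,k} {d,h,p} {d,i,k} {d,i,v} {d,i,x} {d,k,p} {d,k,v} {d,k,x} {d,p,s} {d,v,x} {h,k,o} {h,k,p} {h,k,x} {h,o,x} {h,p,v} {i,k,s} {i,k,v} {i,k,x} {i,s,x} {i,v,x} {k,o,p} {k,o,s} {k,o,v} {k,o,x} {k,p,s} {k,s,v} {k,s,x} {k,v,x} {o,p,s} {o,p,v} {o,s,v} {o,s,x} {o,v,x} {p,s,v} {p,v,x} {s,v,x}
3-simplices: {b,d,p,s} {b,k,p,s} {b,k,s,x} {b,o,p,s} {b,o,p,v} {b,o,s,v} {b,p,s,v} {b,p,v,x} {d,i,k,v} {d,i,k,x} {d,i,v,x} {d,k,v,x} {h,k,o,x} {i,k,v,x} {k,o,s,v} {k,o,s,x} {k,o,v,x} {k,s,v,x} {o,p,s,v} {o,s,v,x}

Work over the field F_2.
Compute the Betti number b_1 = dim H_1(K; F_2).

n_0=10 n_1=44 n_2=52 n_3=20  [Z2]
∂1: piv[bd,bh,bi,bk,bo,bp,bs,bv,bx] rk=9  ker:dh,di,dk,do,dp,ds,dv,dx,hi,hk,ho,hp,hs,hv,hx,ik,ip,is,iv,ix,ko,kp,ks,kv,kx,op,os,ov,ox,ps,pv,px,sv,sx,vx
∂2: piv[bdp,bds,bhi,bkp,bks,bkv,bkx,bop,bos,bov,bps,bpv,bpx,bsv,bsx,bvx,dhk,dhp,dik,div,dix,dkp,dkv,dkx,hko,hkx,hox,hpv,iks,kop] rk=30  ker:dps,dvx,hkp,ikv,ikx,isx,ivx,kos,kov,kox,kps,ksv,ksx,kvx,ops,opv,osv,osx,ovx,psv,pvx,svx
∂3: piv[bdps,bkps,bksx,bops,bopv,bosv,bpsv,bpvx,dikv,dikx,divx,dkvx,hkox,kosv,kosx,kovx,ksvx] rk=17  ker:ikvx,opsv,osvx
b_1=(44−9)−30=5

b_1=5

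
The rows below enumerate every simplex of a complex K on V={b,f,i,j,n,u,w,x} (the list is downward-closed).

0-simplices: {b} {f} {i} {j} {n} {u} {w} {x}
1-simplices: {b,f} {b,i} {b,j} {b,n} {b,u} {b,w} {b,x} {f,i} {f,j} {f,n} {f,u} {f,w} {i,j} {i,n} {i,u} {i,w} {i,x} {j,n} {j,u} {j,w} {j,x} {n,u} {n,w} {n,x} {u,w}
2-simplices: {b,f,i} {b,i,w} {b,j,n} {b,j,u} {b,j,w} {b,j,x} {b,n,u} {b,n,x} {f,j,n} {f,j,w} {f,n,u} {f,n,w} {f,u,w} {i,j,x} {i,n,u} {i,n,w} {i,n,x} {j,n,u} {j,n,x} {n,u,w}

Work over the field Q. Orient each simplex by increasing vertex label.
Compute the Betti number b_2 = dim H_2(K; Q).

b_2=3

n_0=8 n_1=25 n_2=20  [Q]
∂1: piv[bf,bi,bj,bn,bu,bw,bx] rk=7  ker:fi,fj,fn,fu,fw,ij,in,iu,iw,ix,jn,ju,jw,jx,nu,nw,nx,uw
∂2: piv[bfi,biw,bjn,bju,bjw,bjx,bnu,bnx,fjn,fjw,fnu,fnw,fuw,ijx,inu,inw,inx] rk=17  ker:jnu,jnx,nuw
b_2=(20−17)−0=3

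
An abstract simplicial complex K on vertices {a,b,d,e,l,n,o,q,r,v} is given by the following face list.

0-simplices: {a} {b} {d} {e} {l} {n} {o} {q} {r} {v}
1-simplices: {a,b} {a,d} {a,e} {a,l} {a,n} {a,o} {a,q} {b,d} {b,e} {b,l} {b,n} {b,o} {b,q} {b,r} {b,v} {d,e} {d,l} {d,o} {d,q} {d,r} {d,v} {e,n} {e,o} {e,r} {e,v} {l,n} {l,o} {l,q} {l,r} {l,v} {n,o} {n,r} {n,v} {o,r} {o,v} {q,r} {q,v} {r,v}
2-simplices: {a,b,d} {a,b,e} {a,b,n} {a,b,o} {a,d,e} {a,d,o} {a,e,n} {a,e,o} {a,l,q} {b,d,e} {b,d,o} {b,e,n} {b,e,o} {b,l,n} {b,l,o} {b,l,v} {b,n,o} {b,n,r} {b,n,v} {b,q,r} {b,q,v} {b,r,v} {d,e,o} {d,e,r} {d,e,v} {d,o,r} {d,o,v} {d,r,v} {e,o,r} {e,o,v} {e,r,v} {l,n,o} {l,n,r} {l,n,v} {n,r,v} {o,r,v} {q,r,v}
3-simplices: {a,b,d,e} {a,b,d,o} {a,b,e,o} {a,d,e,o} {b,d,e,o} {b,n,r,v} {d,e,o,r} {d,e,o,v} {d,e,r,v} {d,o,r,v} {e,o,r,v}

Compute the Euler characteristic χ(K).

n_0=10 n_1=38 n_2=37 n_3=11
χ=+10−38+37−11=-2

χ(K)=-2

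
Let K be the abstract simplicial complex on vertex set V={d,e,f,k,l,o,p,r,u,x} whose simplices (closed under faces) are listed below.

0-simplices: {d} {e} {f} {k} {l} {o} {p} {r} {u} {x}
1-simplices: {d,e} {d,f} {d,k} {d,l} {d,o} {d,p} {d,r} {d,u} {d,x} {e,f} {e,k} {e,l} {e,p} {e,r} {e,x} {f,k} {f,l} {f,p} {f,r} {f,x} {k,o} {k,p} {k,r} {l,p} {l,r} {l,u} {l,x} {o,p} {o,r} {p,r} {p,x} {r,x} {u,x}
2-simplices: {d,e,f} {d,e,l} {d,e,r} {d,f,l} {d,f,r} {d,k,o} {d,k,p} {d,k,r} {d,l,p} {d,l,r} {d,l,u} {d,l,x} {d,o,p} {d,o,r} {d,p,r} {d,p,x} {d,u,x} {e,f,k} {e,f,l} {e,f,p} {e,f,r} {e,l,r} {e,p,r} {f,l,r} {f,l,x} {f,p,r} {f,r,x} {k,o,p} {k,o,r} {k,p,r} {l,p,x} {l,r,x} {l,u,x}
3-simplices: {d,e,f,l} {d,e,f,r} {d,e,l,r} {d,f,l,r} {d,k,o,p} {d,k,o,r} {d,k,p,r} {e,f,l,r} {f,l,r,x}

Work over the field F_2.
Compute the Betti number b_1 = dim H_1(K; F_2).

n_0=10 n_1=33 n_2=33 n_3=9  [Z2]
∂1: piv[de,df,dk,dl,do,dp,dr,du,dx] rk=9  ker:ef,ek,el,ep,er,ex,fk,fl,fp,fr,fx,ko,kp,kr,lp,lr,lu,lx,op,or,pr,px,rx,ux
∂2: piv[def,del,der,dfl,dfr,dko,dkp,dkr,dlp,dlr,dlu,dlx,dop,dor,dpr,dpx,dux,efk,efp,epr,flx,frx] rk=22  ker:efl,efr,elr,flr,fpr,kop,kor,kpr,lpx,lrx,lux
∂3: piv[defl,defr,delr,dflr,dkop,dkor,dkpr,flrx] rk=8  ker:eflr
b_1=(33−9)−22=2

b_1=2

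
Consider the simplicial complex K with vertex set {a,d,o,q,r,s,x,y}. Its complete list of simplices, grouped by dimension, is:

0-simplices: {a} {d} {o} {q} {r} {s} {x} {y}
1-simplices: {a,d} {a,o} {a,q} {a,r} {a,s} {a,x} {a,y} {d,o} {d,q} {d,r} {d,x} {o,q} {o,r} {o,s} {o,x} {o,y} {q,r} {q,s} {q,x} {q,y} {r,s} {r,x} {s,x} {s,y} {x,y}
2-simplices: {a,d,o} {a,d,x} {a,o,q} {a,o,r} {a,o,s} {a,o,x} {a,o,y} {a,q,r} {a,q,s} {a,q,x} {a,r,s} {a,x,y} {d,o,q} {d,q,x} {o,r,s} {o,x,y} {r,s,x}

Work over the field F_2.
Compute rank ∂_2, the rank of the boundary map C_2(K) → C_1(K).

n_0=8 n_1=25 n_2=17  [Z2]
∂1: piv[ad,ao,aq,ar,as,ax,ay] rk=7  ker:do,dq,dr,dx,oq,or,os,ox,oy,qr,qs,qx,qy,rs,rx,sx,sy,xy
∂2: piv[ado,adx,aoq,aor,aos,aox,aoy,aqr,aqs,aqx,ars,axy,doq,rsx] rk=14  ker:dqx,ors,oxy
rk∂_2=14

rank∂_2=14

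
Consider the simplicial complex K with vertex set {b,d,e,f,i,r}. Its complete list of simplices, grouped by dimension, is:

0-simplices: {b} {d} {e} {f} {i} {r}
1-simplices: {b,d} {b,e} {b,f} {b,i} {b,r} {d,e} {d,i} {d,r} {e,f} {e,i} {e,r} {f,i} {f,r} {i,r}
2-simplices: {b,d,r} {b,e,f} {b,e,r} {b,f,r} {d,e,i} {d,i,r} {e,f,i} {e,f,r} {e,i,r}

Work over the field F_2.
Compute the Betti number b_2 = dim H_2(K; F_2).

b_2=1

n_0=6 n_1=14 n_2=9  [Z2]
∂1: piv[bd,be,bf,bi,br] rk=5  ker:de,di,dr,ef,ei,er,fi,fr,ir
∂2: piv[bdr,bef,ber,bfr,dei,dir,efi,eir] rk=8  ker:efr
b_2=(9−8)−0=1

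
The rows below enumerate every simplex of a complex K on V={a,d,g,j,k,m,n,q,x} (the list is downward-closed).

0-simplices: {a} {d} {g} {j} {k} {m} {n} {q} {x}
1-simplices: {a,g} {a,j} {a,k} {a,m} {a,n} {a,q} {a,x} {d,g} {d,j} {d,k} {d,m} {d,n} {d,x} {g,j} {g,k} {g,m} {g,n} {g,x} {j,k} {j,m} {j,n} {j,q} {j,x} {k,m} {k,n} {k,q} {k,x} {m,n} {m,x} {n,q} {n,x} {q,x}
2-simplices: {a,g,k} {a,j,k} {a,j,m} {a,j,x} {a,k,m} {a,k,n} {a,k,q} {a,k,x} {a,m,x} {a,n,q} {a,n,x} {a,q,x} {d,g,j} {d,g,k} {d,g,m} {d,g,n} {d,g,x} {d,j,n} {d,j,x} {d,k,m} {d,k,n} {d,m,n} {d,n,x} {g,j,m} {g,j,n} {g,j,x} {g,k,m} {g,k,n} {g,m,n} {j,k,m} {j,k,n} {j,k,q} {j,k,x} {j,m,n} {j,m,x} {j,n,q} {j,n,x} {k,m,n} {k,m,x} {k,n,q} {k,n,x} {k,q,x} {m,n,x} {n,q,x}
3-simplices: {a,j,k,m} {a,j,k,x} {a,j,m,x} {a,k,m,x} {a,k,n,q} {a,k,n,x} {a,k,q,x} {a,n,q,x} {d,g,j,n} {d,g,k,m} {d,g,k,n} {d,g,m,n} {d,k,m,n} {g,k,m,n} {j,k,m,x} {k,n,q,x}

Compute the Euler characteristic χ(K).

n_0=9 n_1=32 n_2=44 n_3=16
χ=+9−32+44−16=5

χ(K)=5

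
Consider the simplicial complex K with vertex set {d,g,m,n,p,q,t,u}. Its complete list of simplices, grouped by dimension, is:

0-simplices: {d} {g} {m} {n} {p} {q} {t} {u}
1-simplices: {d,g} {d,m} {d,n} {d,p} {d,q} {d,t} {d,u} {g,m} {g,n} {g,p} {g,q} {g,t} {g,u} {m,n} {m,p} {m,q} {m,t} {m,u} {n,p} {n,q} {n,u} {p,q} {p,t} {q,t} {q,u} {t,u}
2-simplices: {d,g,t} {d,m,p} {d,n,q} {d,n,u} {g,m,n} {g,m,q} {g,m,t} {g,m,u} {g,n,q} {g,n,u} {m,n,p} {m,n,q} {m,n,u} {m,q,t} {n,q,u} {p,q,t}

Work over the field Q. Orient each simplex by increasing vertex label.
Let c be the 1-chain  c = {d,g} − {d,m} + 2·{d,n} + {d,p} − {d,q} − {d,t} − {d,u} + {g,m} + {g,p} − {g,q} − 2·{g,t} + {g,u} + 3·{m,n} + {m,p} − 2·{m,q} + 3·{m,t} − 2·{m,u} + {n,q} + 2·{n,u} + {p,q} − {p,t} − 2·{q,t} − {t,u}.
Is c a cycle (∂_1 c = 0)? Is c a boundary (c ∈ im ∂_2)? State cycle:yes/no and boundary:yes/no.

n_0=8 n_1=26 n_2=16  [Q]
∂1: piv[dg,dm,dn,dp,dq,dt,du] rk=7  ker:gm,gn,gp,gq,gt,gu,mn,mp,mq,mt,mu,np,nq,nu,pq,pt,qt,qu,tu
∂2: piv[dgt,dmp,dnq,dnu,gmn,gmq,gmt,gmu,gnq,gnu,mnp,mqt,nqu,pqt] rk=14  ker:mnq,mnu
∂1c = {g} − 3·{m} + 2·{n} + 3·{p} − 2·{t} − {u}

cycle:no boundary:no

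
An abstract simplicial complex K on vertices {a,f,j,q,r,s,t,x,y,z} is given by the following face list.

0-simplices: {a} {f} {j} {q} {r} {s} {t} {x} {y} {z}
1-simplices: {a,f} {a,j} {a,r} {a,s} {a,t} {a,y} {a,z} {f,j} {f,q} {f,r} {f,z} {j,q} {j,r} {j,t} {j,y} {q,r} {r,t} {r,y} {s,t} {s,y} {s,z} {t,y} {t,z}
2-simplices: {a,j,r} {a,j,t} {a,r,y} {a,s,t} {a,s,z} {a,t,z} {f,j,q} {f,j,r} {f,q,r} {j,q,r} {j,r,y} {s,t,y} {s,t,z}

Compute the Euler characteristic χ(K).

χ(K)=0

n_0=10 n_1=23 n_2=13
χ=+10−23+13=0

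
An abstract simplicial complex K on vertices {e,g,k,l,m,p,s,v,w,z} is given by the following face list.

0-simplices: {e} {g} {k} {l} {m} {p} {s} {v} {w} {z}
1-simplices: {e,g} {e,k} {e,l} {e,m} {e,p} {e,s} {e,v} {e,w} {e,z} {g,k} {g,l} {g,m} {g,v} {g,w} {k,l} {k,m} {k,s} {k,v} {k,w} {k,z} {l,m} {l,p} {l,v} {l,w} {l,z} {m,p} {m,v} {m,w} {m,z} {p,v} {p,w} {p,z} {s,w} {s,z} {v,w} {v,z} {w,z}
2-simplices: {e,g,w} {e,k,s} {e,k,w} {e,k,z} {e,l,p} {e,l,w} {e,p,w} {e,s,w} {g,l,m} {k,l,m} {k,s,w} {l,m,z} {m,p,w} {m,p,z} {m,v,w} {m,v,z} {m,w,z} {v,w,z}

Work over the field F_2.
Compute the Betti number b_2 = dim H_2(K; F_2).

n_0=10 n_1=37 n_2=18  [Z2]
∂1: piv[eg,ek,el,em,ep,es,ev,ew,ez] rk=9  ker:gk,gl,gm,gv,gw,kl,km,ks,kv,kw,kz,lm,lp,lv,lw,lz,mp,mv,mw,mz,pv,pw,pz,sw,sz,vw,vz,wz
∂2: piv[egw,eks,ekw,ekz,elp,elw,epw,esw,glm,klm,lmz,mpw,mpz,mvw,mvz,mwz] rk=16  ker:ksw,vwz
b_2=(18−16)−0=2

b_2=2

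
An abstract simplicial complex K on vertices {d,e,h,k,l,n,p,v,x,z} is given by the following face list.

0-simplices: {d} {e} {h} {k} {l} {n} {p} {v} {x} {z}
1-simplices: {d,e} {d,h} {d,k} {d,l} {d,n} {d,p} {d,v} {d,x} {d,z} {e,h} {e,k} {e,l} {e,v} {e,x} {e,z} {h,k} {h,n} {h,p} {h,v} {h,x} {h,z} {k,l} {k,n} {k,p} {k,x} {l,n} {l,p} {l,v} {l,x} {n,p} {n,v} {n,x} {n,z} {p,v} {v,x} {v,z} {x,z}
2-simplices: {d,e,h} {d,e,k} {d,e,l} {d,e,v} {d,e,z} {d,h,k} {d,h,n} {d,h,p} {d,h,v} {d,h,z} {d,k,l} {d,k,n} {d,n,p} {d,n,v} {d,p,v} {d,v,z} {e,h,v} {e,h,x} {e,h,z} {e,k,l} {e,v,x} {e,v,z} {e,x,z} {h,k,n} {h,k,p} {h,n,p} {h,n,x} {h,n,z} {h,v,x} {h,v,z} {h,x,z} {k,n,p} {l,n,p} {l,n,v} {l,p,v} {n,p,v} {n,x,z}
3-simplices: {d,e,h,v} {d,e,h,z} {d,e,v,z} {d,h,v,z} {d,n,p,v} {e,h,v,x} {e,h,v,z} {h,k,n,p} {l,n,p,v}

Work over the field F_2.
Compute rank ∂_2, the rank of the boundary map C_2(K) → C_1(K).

rank∂_2=24

n_0=10 n_1=37 n_2=37 n_3=9  [Z2]
∂1: piv[de,dh,dk,dl,dn,dp,dv,dx,dz] rk=9  ker:eh,ek,el,ev,ex,ez,hk,hn,hp,hv,hx,hz,kl,kn,kp,kx,ln,lp,lv,lx,np,nv,nx,nz,pv,vx,vz,xz
∂2: piv[deh,dek,del,dev,dez,dhk,dhn,dhp,dhv,dhz,dkl,dkn,dnp,dnv,dpv,dvz,ehx,evx,exz,hkp,hnx,hnz,lnp,lnv] rk=24  ker:ehv,ehz,ekl,evz,hkn,hnp,hvx,hvz,hxz,knp,lpv,npv,nxz
∂3: piv[dehv,dehz,devz,dhvz,dnpv,ehvx,hknp,lnpv] rk=8  ker:ehvz
rk∂_2=24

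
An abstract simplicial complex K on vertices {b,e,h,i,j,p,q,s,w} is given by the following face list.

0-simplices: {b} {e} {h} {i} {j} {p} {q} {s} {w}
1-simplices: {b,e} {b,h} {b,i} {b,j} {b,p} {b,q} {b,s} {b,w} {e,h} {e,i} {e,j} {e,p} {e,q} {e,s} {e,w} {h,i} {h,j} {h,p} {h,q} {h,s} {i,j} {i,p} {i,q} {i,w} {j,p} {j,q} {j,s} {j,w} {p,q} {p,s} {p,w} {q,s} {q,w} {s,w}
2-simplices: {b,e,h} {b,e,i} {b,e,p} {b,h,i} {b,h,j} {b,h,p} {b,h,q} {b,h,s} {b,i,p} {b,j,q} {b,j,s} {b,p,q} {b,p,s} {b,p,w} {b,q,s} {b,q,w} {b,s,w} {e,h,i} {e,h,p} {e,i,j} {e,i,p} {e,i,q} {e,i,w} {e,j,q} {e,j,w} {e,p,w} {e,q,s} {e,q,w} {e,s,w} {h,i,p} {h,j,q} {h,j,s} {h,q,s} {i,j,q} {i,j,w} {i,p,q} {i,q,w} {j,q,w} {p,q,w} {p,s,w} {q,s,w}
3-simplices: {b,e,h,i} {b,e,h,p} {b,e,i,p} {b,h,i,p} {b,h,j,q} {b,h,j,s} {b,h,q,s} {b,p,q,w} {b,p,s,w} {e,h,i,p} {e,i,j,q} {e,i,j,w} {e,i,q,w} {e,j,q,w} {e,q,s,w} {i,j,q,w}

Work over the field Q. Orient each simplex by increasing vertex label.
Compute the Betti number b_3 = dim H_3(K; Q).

b_3=2

n_0=9 n_1=34 n_2=41 n_3=16  [Q]
∂1: piv[be,bh,bi,bj,bp,bq,bs,bw] rk=8  ker:eh,ei,ej,ep,eq,es,ew,hi,hj,hp,hq,hs,ij,ip,iq,iw,jp,jq,js,jw,pq,ps,pw,qs,qw,sw
∂2: piv[beh,bei,bep,bhi,bhj,bhp,bhq,bhs,bip,bjq,bjs,bpq,bps,bpw,bqs,bqw,bsw,eij,eiq,eiw,ejq,ejw,epw,eqs,eqw] rk=25  ker:ehi,ehp,eip,esw,hip,hjq,hjs,hqs,ijq,ijw,ipq,iqw,jqw,pqw,psw,qsw
∂3: piv[behi,behp,beip,bhip,bhjq,bhjs,bhqs,bpqw,bpsw,eijq,eijw,eiqw,ejqw,eqsw] rk=14  ker:ehip,ijqw
b_3=(16−14)−0=2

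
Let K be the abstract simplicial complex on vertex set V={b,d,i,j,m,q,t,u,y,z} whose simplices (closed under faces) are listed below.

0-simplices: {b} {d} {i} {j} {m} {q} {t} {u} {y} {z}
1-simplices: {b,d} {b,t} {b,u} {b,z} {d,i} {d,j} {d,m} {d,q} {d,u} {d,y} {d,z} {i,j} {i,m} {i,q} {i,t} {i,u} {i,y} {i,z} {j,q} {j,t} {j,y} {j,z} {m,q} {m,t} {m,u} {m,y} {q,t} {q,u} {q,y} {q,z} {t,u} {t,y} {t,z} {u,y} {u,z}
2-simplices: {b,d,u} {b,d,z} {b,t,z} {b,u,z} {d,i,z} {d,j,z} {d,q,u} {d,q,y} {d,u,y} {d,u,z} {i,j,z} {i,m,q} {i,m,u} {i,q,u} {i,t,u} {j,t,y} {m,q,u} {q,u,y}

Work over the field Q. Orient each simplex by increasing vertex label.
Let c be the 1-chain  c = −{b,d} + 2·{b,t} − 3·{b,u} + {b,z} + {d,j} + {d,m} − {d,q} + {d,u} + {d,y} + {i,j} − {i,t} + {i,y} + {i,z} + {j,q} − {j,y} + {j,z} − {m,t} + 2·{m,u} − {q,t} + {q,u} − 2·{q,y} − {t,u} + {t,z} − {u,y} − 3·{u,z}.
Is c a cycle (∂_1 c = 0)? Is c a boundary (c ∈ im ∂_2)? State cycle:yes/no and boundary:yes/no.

cycle:no boundary:no

n_0=10 n_1=35 n_2=18  [Q]
∂1: piv[bd,bt,bu,bz,di,dj,dm,dq,dy] rk=9  ker:du,dz,ij,im,iq,it,iu,iy,iz,jq,jt,jy,jz,mq,mt,mu,my,qt,qu,qy,qz,tu,ty,tz,uy,uz
∂2: piv[bdu,bdz,btz,buz,diz,djz,dqu,dqy,duy,ijz,imq,imu,iqu,itu,jty] rk=15  ker:duz,mqu,quy
∂1c = {b} − 4·{d} − 2·{i} + {j} + 2·{q} − {t} + 4·{u} − 2·{y} + {z}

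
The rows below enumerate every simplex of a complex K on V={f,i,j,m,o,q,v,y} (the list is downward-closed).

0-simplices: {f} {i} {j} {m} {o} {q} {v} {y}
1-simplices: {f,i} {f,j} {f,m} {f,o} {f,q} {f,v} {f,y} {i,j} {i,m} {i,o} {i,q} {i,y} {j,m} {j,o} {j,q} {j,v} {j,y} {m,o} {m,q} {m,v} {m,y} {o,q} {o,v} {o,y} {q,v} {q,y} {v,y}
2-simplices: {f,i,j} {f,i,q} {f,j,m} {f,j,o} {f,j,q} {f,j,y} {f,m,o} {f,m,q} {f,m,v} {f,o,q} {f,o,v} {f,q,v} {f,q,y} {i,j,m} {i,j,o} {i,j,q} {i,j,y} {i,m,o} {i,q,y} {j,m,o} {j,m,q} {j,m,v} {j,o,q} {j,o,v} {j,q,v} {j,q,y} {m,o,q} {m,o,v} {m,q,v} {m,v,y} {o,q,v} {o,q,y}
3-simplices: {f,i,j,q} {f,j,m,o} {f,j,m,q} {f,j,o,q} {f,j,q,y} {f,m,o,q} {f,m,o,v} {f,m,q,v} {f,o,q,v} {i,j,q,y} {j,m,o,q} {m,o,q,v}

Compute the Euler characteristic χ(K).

n_0=8 n_1=27 n_2=32 n_3=12
χ=+8−27+32−12=1

χ(K)=1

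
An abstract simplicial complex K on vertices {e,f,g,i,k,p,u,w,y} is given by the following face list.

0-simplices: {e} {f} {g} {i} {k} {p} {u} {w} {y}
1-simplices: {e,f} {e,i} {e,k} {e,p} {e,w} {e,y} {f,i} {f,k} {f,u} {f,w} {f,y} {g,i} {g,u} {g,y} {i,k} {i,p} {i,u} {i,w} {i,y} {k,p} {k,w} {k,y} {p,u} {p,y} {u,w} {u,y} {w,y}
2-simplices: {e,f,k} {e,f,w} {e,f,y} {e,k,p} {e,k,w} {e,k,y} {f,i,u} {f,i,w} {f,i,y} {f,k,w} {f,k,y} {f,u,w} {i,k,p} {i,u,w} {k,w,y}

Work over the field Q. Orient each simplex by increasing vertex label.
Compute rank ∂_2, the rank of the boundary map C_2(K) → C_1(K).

n_0=9 n_1=27 n_2=15  [Q]
∂1: piv[ef,ei,ek,ep,ew,ey,fu,gi] rk=8  ker:fi,fk,fw,fy,gu,gy,ik,ip,iu,iw,iy,kp,kw,ky,pu,py,uw,uy,wy
∂2: piv[efk,efw,efy,ekp,ekw,eky,fiu,fiw,fiy,fuw,ikp,kwy] rk=12  ker:fkw,fky,iuw
rk∂_2=12

rank∂_2=12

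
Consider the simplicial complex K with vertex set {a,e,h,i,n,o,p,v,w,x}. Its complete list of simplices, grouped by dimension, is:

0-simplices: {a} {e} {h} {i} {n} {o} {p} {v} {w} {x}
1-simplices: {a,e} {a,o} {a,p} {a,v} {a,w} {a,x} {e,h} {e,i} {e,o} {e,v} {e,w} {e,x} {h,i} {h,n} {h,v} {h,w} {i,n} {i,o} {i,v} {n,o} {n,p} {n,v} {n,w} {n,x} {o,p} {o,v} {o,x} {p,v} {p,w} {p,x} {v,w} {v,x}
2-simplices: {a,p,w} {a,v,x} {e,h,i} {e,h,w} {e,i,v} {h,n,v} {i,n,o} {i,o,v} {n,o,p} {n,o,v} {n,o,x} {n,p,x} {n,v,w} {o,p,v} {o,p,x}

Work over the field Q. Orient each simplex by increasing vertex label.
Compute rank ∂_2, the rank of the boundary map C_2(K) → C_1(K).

rank∂_2=14

n_0=10 n_1=32 n_2=15  [Q]
∂1: piv[ae,ao,ap,av,aw,ax,eh,ei,hn] rk=9  ker:eo,ev,ew,ex,hi,hv,hw,in,io,iv,no,np,nv,nw,nx,op,ov,ox,pv,pw,px,vw,vx
∂2: piv[apw,avx,ehi,ehw,eiv,hnv,ino,iov,nop,nov,nox,npx,nvw,opv] rk=14  ker:opx
rk∂_2=14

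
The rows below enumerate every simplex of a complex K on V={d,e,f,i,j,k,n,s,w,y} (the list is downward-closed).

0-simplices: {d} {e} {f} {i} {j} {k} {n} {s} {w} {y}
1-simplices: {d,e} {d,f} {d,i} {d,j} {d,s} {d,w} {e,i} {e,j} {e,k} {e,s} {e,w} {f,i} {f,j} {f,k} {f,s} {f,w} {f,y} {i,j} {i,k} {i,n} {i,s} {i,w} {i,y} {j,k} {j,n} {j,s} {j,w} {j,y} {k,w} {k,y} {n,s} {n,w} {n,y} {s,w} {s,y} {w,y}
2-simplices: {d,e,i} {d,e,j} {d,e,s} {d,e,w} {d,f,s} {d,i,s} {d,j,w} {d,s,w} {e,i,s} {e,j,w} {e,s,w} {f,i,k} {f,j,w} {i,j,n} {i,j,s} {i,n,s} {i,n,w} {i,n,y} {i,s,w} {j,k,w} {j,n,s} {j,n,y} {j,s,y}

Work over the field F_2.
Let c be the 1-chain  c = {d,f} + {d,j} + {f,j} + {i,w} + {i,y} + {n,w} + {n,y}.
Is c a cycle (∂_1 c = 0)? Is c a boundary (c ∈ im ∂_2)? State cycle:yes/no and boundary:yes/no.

n_0=10 n_1=36 n_2=23  [Z2]
∂1: piv[de,df,di,dj,ds,dw,ek,fy,in] rk=9  ker:ei,ej,es,ew,fi,fj,fk,fs,fw,ij,ik,is,iw,iy,jk,jn,js,jw,jy,kw,ky,ns,nw,ny,sw,sy,wy
∂2: piv[dei,dej,des,dew,dfs,dis,djw,dsw,fik,fjw,ijn,ijs,ins,inw,iny,isw,jkw,jny,jsy] rk=19  ker:eis,ejw,esw,jns
∂1c = 0
c vs im∂2: residual ≠ 0 ⇒ not boundary

cycle:yes boundary:no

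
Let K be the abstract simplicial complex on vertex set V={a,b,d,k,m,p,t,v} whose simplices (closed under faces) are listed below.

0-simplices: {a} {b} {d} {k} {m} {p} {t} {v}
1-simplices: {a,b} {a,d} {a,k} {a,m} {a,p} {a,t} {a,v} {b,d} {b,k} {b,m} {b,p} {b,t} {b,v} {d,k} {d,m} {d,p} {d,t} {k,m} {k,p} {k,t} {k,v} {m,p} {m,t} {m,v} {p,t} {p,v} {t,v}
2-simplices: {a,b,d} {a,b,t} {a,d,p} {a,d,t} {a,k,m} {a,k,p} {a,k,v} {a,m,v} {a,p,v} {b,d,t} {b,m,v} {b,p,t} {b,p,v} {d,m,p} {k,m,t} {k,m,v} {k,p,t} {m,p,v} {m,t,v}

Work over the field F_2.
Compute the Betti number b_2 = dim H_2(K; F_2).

n_0=8 n_1=27 n_2=19  [Z2]
∂1: piv[ab,ad,ak,am,ap,at,av] rk=7  ker:bd,bk,bm,bp,bt,bv,dk,dm,dp,dt,km,kp,kt,kv,mp,mt,mv,pt,pv,tv
∂2: piv[abd,abt,adp,adt,akm,akp,akv,amv,apv,bmv,bpt,bpv,dmp,kmt,kpt,mpv,mtv] rk=17  ker:bdt,kmv
b_2=(19−17)−0=2

b_2=2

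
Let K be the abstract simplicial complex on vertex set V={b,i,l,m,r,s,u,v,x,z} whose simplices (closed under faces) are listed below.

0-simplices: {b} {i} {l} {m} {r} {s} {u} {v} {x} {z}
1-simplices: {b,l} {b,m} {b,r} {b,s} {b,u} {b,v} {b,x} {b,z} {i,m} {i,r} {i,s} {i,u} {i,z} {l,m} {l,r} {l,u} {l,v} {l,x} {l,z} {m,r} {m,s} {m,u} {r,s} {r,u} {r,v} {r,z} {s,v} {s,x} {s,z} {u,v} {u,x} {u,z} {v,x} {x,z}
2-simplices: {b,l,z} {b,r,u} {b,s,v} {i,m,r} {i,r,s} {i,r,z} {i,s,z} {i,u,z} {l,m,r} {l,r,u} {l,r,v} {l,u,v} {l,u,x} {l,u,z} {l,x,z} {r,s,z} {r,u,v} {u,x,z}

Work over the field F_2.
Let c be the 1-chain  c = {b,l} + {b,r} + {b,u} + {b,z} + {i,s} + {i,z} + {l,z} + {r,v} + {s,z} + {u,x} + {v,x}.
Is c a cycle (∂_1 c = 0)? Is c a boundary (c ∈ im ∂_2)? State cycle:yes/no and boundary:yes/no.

cycle:yes boundary:no

n_0=10 n_1=34 n_2=18  [Z2]
∂1: piv[bl,bm,br,bs,bu,bv,bx,bz,im] rk=9  ker:ir,is,iu,iz,lm,lr,lu,lv,lx,lz,mr,ms,mu,rs,ru,rv,rz,sv,sx,sz,uv,ux,uz,vx,xz
∂2: piv[blz,bru,bsv,imr,irs,irz,isz,iuz,lmr,lru,lrv,luv,lux,luz,lxz] rk=15  ker:rsz,ruv,uxz
∂1c = 0
c vs im∂2: residual ≠ 0 ⇒ not boundary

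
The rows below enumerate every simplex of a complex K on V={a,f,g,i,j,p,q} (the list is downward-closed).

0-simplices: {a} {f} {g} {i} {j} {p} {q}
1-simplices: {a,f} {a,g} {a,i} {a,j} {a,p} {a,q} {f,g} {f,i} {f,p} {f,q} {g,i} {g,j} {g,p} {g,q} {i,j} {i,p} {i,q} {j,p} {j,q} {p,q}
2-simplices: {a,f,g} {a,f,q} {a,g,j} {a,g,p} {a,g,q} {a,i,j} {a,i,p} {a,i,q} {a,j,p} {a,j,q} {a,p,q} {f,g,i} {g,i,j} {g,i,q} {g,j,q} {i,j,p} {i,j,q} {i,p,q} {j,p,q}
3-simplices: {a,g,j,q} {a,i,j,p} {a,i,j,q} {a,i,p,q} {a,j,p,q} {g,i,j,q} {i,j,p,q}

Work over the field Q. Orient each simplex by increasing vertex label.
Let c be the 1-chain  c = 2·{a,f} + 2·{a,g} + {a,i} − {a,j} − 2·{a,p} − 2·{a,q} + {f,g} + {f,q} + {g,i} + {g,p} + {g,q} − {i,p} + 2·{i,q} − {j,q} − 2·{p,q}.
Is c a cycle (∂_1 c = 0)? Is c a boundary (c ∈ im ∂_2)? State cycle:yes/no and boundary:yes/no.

cycle:no boundary:no

n_0=7 n_1=20 n_2=19 n_3=7  [Q]
∂1: piv[af,ag,ai,aj,ap,aq] rk=6  ker:fg,fi,fp,fq,gi,gj,gp,gq,ij,ip,iq,jp,jq,pq
∂2: piv[afg,afq,agj,agp,agq,aij,aip,aiq,ajp,ajq,apq,fgi,gij] rk=13  ker:giq,gjq,ijp,ijq,ipq,jpq
∂3: piv[agjq,aijp,aijq,aipq,ajpq,gijq] rk=6  ker:ijpq
∂1c = {i} − {q}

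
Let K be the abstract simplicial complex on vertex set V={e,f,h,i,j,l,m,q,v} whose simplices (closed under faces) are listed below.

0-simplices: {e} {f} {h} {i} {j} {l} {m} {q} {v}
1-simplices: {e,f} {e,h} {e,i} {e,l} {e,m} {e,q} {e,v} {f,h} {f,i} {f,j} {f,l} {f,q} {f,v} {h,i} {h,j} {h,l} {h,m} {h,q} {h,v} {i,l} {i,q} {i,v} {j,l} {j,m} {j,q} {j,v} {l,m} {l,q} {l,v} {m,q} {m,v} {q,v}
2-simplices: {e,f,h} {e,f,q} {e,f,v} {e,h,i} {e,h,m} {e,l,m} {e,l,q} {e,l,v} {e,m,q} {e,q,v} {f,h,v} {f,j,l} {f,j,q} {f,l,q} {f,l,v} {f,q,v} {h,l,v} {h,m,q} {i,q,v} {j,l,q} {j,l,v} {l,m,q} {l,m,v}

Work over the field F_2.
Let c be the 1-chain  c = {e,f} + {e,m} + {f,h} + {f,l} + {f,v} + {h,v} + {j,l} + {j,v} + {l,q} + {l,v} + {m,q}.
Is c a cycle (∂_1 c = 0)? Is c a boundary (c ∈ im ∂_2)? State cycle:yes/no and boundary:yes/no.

n_0=9 n_1=32 n_2=23  [Z2]
∂1: piv[ef,eh,ei,el,em,eq,ev,fj] rk=8  ker:fh,fi,fl,fq,fv,hi,hj,hl,hm,hq,hv,il,iq,iv,jl,jm,jq,jv,lm,lq,lv,mq,mv,qv
∂2: piv[efh,efq,efv,ehi,ehm,elm,elq,elv,emq,eqv,fhv,fjl,fjq,flq,hlv,hmq,iqv,jlv,lmv] rk=19  ker:flv,fqv,jlq,lmq
∂1c = 0
c vs im∂2: reduces to 0 ⇒ boundary

cycle:yes boundary:yes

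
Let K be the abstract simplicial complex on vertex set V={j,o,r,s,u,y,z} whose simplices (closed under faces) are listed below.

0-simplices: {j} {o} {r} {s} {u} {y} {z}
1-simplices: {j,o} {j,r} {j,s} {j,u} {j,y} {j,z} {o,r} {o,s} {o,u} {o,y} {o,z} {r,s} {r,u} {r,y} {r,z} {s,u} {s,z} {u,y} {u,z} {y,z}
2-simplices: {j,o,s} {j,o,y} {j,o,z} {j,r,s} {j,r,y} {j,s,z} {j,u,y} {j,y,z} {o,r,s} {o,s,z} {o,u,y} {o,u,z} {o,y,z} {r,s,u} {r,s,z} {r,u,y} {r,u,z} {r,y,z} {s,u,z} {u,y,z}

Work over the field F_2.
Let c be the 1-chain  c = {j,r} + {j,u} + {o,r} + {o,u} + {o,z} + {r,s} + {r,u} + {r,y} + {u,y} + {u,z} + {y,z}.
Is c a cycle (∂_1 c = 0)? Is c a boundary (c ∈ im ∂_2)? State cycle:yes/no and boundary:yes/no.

cycle:no boundary:no

n_0=7 n_1=20 n_2=20  [Z2]
∂1: piv[jo,jr,js,ju,jy,jz] rk=6  ker:or,os,ou,oy,oz,rs,ru,ry,rz,su,sz,uy,uz,yz
∂2: piv[jos,joy,joz,jrs,jry,jsz,juy,jyz,ors,ouy,ouz,rsu,rsz,ruy] rk=14  ker:osz,oyz,ruz,ryz,suz,uyz
∂1c = {o} + {r} + {s} + {u} + {y} + {z}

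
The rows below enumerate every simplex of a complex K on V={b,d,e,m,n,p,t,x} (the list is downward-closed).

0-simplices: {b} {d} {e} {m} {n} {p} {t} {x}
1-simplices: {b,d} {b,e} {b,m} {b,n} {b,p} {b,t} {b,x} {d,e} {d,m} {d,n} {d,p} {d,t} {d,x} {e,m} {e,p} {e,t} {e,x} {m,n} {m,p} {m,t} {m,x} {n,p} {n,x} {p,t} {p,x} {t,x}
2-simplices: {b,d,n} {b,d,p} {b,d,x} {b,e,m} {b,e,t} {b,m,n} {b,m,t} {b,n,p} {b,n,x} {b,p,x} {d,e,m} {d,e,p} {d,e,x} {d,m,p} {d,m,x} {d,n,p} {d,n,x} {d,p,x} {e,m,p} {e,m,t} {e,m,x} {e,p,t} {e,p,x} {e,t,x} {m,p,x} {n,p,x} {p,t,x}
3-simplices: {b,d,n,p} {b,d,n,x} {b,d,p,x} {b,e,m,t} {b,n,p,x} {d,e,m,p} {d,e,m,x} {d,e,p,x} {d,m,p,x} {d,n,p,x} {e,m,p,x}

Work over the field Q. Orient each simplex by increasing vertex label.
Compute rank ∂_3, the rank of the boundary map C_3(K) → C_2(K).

n_0=8 n_1=26 n_2=27 n_3=11  [Q]
∂1: piv[bd,be,bm,bn,bp,bt,bx] rk=7  ker:de,dm,dn,dp,dt,dx,em,ep,et,ex,mn,mp,mt,mx,np,nx,pt,px,tx
∂2: piv[bdn,bdp,bdx,bem,bet,bmn,bmt,bnp,bnx,bpx,dem,dep,dex,dmp,dmx,ept,etx] rk=17  ker:dnp,dnx,dpx,emp,emt,emx,epx,mpx,npx,ptx
∂3: piv[bdnp,bdnx,bdpx,bemt,bnpx,demp,demx,depx,dmpx] rk=9  ker:dnpx,empx
rk∂_3=9

rank∂_3=9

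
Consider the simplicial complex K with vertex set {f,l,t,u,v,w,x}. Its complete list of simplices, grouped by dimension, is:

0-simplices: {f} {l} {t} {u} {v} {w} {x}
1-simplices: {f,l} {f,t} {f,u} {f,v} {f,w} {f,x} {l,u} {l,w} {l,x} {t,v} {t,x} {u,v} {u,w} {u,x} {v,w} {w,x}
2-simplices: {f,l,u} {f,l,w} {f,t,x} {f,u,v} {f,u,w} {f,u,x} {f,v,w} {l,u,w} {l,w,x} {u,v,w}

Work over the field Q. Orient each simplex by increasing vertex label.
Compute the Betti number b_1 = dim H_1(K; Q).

b_1=2

n_0=7 n_1=16 n_2=10  [Q]
∂1: piv[fl,ft,fu,fv,fw,fx] rk=6  ker:lu,lw,lx,tv,tx,uv,uw,ux,vw,wx
∂2: piv[flu,flw,ftx,fuv,fuw,fux,fvw,lwx] rk=8  ker:luw,uvw
b_1=(16−6)−8=2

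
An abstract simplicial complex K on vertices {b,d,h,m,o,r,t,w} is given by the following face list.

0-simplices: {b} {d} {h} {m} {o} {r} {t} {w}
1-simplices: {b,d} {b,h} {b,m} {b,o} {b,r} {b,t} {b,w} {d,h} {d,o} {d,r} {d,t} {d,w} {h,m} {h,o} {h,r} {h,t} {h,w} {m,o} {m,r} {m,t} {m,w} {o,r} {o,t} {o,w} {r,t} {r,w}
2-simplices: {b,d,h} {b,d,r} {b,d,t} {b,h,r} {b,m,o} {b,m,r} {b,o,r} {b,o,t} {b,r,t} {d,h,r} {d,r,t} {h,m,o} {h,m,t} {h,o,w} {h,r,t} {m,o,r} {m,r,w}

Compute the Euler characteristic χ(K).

n_0=8 n_1=26 n_2=17
χ=+8−26+17=-1

χ(K)=-1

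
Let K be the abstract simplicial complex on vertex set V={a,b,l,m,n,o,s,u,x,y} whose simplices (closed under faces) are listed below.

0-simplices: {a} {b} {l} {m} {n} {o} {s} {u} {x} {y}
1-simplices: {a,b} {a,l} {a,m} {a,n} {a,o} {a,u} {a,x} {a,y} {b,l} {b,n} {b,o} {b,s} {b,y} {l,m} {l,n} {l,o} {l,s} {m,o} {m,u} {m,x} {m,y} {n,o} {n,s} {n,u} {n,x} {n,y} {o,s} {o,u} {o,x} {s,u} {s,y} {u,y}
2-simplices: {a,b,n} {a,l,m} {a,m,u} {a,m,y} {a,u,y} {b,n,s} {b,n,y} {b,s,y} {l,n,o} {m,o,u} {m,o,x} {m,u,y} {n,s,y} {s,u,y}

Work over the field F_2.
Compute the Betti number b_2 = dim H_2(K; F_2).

n_0=10 n_1=32 n_2=14  [Z2]
∂1: piv[ab,al,am,an,ao,au,ax,ay,bs] rk=9  ker:bl,bn,bo,by,lm,ln,lo,ls,mo,mu,mx,my,no,ns,nu,nx,ny,os,ou,ox,su,sy,uy
∂2: piv[abn,alm,amu,amy,auy,bns,bny,bsy,lno,mou,mox,suy] rk=12  ker:muy,nsy
b_2=(14−12)−0=2

b_2=2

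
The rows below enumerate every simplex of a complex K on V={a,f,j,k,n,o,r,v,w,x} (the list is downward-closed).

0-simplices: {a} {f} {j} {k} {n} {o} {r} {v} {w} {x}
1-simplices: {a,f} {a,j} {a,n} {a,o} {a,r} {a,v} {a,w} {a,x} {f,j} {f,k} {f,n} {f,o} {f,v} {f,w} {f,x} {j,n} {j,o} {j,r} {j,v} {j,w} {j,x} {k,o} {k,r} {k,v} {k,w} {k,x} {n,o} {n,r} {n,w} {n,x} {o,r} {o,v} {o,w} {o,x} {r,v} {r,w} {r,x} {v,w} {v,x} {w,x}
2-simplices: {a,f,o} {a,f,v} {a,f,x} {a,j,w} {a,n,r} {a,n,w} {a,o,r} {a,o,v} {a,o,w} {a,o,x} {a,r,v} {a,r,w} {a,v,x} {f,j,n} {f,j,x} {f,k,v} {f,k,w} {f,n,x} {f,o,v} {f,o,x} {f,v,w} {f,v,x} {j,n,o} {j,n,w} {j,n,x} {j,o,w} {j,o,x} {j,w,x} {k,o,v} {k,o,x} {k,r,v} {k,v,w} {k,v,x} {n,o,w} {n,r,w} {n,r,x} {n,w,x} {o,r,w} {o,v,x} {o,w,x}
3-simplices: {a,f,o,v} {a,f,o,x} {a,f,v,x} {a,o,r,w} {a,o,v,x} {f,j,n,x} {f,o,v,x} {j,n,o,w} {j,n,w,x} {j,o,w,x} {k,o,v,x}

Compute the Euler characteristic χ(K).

χ(K)=-1

n_0=10 n_1=40 n_2=40 n_3=11
χ=+10−40+40−11=-1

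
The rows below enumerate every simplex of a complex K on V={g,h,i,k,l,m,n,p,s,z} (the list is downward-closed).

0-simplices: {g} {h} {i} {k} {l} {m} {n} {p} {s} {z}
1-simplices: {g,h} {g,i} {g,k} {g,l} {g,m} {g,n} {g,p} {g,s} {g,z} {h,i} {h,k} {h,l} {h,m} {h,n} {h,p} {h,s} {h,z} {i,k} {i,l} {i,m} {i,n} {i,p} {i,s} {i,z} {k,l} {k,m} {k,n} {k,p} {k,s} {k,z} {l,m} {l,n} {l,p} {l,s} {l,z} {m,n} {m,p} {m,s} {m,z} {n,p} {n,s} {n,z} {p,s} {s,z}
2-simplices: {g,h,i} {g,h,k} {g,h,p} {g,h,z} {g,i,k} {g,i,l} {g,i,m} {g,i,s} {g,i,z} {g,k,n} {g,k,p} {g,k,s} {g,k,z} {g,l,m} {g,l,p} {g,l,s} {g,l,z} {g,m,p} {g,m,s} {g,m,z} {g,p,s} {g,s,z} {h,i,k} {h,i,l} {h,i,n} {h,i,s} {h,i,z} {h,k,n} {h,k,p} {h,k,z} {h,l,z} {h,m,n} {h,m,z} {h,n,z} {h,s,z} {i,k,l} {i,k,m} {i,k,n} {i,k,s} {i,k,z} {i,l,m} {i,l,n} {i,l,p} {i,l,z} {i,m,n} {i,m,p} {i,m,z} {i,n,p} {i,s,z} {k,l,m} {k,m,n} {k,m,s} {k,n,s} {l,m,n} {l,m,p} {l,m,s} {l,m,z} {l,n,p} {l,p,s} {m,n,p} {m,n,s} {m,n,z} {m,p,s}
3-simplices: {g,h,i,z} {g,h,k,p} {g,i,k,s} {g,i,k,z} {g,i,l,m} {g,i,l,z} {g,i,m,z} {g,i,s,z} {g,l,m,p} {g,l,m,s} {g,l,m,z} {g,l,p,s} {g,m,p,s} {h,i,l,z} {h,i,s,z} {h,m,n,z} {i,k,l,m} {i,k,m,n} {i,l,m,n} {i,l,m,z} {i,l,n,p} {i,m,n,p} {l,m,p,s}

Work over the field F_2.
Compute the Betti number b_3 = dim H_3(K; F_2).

n_0=10 n_1=44 n_2=63 n_3=23  [Z2]
∂1: piv[gh,gi,gk,gl,gm,gn,gp,gs,gz] rk=9  ker:hi,hk,hl,hm,hn,hp,hs,hz,ik,il,im,in,ip,is,iz,kl,km,kn,kp,ks,kz,lm,ln,lp,ls,lz,mn,mp,ms,mz,np,ns,nz,ps,sz
∂2: piv[ghi,ghk,ghp,ghz,gik,gil,gim,gis,giz,gkn,gkp,gks,gkz,glm,glp,gls,glz,gmp,gms,gmz,gps,gsz,hil,hin,his,hkn,hmn,hmz,hnz,ikl,ikm,iln,ilp,inp,kns] rk=35  ker:hik,hiz,hkp,hkz,hlz,hsz,ikn,iks,ikz,ilm,ilz,imn,imp,imz,isz,klm,kmn,kms,lmn,lmp,lms,lmz,lnp,lps,mnp,mns,mnz,mps
∂3: piv[ghiz,ghkp,giks,gikz,gilm,gilz,gimz,gisz,glmp,glms,glmz,glps,gmps,hilz,hisz,hmnz,iklm,ikmn,ilmn,ilnp,imnp] rk=21  ker:ilmz,lmps
b_3=(23−21)−0=2

b_3=2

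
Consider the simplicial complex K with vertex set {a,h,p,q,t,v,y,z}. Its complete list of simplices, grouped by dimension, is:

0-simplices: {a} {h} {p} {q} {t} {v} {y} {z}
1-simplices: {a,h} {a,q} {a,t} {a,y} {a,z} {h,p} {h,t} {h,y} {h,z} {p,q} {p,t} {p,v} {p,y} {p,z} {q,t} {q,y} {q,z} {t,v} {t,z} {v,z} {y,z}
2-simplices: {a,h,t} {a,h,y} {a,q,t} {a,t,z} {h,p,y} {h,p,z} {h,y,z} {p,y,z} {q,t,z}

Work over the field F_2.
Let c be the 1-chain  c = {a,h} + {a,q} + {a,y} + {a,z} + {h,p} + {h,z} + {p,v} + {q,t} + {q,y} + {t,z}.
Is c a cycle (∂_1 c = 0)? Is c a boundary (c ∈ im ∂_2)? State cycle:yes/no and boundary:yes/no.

cycle:no boundary:no

n_0=8 n_1=21 n_2=9  [Z2]
∂1: piv[ah,aq,at,ay,az,hp,pv] rk=7  ker:ht,hy,hz,pq,pt,py,pz,qt,qy,qz,tv,tz,vz,yz
∂2: piv[aht,ahy,aqt,atz,hpy,hpz,hyz,qtz] rk=8  ker:pyz
∂1c = {h} + {q} + {v} + {z}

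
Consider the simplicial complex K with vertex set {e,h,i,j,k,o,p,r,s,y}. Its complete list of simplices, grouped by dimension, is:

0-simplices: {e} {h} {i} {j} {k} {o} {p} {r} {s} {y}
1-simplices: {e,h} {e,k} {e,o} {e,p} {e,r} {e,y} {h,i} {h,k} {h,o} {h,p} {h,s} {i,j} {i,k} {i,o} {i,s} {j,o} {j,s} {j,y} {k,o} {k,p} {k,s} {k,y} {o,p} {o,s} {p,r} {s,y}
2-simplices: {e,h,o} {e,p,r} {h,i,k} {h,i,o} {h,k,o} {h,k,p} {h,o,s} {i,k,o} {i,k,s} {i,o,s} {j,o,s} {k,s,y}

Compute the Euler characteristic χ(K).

χ(K)=-4

n_0=10 n_1=26 n_2=12
χ=+10−26+12=-4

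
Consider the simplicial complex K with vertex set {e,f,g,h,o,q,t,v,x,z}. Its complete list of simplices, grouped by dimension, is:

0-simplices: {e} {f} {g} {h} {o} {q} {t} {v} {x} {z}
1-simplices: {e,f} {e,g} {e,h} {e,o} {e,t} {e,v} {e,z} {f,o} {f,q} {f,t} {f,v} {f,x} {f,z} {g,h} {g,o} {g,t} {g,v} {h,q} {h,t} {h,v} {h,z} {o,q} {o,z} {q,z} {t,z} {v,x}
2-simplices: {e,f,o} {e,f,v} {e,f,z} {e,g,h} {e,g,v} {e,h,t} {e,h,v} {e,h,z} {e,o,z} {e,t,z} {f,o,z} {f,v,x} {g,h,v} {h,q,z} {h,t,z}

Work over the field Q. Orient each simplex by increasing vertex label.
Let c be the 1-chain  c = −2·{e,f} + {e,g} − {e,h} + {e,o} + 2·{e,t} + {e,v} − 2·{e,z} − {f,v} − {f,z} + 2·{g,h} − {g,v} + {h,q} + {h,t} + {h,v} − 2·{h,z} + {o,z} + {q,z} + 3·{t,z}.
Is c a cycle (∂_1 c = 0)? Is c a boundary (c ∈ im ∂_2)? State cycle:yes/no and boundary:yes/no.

n_0=10 n_1=26 n_2=15  [Q]
∂1: piv[ef,eg,eh,eo,et,ev,ez,fq,fx] rk=9  ker:fo,ft,fv,fz,gh,go,gt,gv,hq,ht,hv,hz,oq,oz,qz,tz,vx
∂2: piv[efo,efv,efz,egh,egv,eht,ehv,ehz,eoz,etz,fvx,hqz] rk=12  ker:foz,ghv,htz
∂1c = 0
c vs im∂2: reduces to 0 ⇒ boundary

cycle:yes boundary:yes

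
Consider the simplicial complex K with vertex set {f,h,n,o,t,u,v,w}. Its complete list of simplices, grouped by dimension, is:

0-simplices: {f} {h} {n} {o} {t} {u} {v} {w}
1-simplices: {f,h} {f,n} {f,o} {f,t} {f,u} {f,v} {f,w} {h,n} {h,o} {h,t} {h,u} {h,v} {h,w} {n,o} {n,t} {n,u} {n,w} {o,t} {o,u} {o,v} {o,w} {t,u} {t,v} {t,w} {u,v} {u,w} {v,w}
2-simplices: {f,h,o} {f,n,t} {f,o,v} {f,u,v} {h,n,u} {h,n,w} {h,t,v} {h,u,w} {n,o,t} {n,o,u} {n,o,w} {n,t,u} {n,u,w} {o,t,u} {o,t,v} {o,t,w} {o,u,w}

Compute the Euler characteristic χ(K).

χ(K)=-2

n_0=8 n_1=27 n_2=17
χ=+8−27+17=-2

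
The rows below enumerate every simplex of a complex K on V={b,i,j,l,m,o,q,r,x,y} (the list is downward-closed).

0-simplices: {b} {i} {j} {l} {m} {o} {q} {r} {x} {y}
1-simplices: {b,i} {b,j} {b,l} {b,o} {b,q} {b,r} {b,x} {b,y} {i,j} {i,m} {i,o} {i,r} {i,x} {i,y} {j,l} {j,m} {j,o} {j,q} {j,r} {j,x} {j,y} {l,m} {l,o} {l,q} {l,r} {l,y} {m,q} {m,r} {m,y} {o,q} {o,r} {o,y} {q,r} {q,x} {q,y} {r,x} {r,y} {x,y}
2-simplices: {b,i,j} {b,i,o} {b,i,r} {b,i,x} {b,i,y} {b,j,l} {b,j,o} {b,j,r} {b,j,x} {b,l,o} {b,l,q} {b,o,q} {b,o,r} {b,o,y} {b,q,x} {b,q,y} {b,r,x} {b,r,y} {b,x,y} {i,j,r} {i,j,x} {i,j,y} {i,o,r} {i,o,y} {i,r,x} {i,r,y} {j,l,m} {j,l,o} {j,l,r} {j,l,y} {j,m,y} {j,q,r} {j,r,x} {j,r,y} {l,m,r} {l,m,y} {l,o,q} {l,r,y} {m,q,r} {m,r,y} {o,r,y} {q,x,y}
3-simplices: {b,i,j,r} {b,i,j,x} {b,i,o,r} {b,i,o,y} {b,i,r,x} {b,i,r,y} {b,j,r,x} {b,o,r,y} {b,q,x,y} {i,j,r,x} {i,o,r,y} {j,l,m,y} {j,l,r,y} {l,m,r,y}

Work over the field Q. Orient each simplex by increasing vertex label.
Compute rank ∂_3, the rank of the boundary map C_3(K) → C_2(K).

n_0=10 n_1=38 n_2=42 n_3=14  [Q]
∂1: piv[bi,bj,bl,bo,bq,br,bx,by,im] rk=9  ker:ij,io,ir,ix,iy,jl,jm,jo,jq,jr,jx,jy,lm,lo,lq,lr,ly,mq,mr,my,oq,or,oy,qr,qx,qy,rx,ry,xy
∂2: piv[bij,bio,bir,bix,biy,bjl,bjo,bjr,bjx,blo,blq,boq,bor,boy,bqx,bqy,brx,bry,bxy,ijy,jlm,jlr,jly,jmy,jqr,lmr,mqr] rk=27  ker:ijr,ijx,ior,ioy,irx,iry,jlo,jrx,jry,lmy,loq,lry,mry,ory,qxy
∂3: piv[bijr,bijx,bior,bioy,birx,biry,bjrx,bory,bqxy,jlmy,jlry,lmry] rk=12  ker:ijrx,iory
rk∂_3=12

rank∂_3=12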